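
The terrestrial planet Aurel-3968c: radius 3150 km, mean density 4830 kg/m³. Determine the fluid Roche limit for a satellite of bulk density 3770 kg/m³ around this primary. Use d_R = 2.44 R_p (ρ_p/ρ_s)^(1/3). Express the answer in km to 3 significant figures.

d_R = 2.44 × 3150 km × (4830/3770)^(1/3)
    = 8350 km

8350 km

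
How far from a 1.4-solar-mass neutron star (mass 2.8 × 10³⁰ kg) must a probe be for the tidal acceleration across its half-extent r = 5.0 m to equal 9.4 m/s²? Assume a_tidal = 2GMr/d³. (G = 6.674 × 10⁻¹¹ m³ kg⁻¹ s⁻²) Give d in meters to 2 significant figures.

5.8 × 10⁶ m

2GMr/d³ = a_tidal  ⇒  d = (2GMr / a_tidal)^(1/3)
d = (2 × 6.674×10⁻¹¹ × (2.8 × 10³⁰) × (5.0) / (9.4))^(1/3)
  = 5.8 × 10⁶ m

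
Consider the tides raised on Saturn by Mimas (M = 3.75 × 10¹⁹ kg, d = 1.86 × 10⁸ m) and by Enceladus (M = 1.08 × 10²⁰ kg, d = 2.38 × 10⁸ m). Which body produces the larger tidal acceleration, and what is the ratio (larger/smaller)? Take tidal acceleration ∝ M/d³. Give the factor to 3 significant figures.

Enceladus, by a factor of ≈ 1.37

Compare M/d³ for the two perturbers:
Mimas: (3.75 × 10¹⁹) / (1.86 × 10⁸)³ = 5.828 × 10⁻⁶
Enceladus: (1.08 × 10²⁰) / (2.38 × 10⁸)³ = 8.011 × 10⁻⁶
Ratio (larger/smaller) = 1.37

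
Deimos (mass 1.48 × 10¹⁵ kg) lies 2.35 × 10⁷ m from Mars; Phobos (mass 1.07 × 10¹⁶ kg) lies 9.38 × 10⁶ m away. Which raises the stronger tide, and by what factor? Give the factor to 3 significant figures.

Phobos, by a factor of ≈ 114

The tide-raising term goes as M/d³ (the gradient of a 1/d² field).
Deimos: (1.48 × 10¹⁵) / (2.35 × 10⁷)³ = 1.140 × 10⁻⁷
Phobos: (1.07 × 10¹⁶) / (9.38 × 10⁶)³ = 1.297 × 10⁻⁵
Ratio (larger/smaller) = 114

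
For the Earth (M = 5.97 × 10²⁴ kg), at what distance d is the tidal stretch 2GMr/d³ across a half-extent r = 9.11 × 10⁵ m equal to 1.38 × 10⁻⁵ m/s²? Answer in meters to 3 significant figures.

2GMr/d³ = a_tidal  ⇒  d = (2GMr / a_tidal)^(1/3)
d = (2 × 6.674×10⁻¹¹ × (5.97 × 10²⁴) × (9.11 × 10⁵) / (1.38 × 10⁻⁵))^(1/3)
  = 3.75 × 10⁸ m

3.75 × 10⁸ m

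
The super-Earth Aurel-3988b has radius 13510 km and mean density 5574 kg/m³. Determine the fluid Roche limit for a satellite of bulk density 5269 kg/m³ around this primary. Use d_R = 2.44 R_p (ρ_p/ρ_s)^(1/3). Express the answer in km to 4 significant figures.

33590 km

d_R = 2.44 × 13510 km × (5574/5269)^(1/3)
    = 33590 km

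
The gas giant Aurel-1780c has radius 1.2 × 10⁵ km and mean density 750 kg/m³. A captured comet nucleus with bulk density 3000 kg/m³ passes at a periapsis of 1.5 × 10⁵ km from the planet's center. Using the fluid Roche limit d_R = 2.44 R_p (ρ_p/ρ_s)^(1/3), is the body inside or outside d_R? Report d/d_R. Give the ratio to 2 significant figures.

d_R = 2.44 × (1.2 × 10⁵ km) × (750/3000)^(1/3) = 1.845 × 10⁵ km
d/d_R = (1.5 × 10⁵) / (1.845 × 10⁵) = 0.81
Since d/d_R < 1, the body is inside the Roche limit.

inside; d/d_R ≈ 0.81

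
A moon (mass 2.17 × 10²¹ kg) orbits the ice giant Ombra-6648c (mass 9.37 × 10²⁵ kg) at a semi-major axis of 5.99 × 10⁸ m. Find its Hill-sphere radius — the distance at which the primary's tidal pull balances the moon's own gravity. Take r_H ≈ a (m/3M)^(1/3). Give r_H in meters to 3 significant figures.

1.18 × 10⁷ m

r_H ≈ a (m/3M)^(1/3)
    = (5.99 × 10⁸) × (2.17 × 10²¹ / (3 × 9.37 × 10²⁵))^(1/3)
    = 1.18 × 10⁷ m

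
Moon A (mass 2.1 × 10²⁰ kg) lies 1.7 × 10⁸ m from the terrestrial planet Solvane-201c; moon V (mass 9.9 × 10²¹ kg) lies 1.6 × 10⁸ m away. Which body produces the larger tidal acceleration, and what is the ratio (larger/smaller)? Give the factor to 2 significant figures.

Tidal stretch scales as M/d³; compute that for each body.
Moon A: (2.1 × 10²⁰) / (1.7 × 10⁸)³ = 4.274 × 10⁻⁵
Moon V: (9.9 × 10²¹) / (1.6 × 10⁸)³ = 2.417 × 10⁻³
Ratio (larger/smaller) = 57

Moon V, by a factor of ≈ 57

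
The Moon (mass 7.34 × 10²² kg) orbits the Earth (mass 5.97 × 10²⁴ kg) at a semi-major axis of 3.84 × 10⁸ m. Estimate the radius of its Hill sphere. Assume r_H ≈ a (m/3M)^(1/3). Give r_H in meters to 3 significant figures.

6.15 × 10⁷ m

r_H ≈ a (m/3M)^(1/3)
    = (3.84 × 10⁸) × (7.34 × 10²² / (3 × 5.97 × 10²⁴))^(1/3)
    = 6.15 × 10⁷ m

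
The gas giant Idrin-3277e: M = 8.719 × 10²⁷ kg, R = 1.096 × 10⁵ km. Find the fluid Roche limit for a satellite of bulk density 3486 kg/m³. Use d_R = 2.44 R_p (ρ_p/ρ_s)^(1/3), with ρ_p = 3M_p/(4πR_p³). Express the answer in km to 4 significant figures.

ρ_p = 3M_p/(4πR_p³) = 3 × (8.719 × 10²⁷) / (4π × (1.096 × 10⁸ m)³) = 1581 kg/m³
d_R = 2.44 × 1.096 × 10⁵ km × (1581/3486)^(1/3)
    = 2.055 × 10⁵ km

2.055 × 10⁵ km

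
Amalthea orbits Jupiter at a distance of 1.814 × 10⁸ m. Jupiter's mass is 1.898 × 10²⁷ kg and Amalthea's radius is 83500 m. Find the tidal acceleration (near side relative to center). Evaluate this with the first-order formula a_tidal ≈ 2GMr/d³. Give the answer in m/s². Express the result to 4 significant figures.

3.544 × 10⁻³ m/s²

The tidal stretch is the gradient of GM/d² times the body's extent r, hence the 1/d³ dependence.
Δg = 2GMr/d³
   = 2 × (6.674 × 10⁻¹¹) × (1.898 × 10²⁷) × (83500) / (1.814 × 10⁸)³
   = 3.544 × 10⁻³ m/s²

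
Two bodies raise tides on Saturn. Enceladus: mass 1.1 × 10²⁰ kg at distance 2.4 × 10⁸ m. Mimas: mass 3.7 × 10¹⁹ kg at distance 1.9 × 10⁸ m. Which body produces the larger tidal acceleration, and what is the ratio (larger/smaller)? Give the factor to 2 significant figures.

Enceladus, by a factor of ≈ 1.5

The tide-raising term goes as M/d³ (the gradient of a 1/d² field).
Enceladus: (1.1 × 10²⁰) / (2.4 × 10⁸)³ = 7.957 × 10⁻⁶
Mimas: (3.7 × 10¹⁹) / (1.9 × 10⁸)³ = 5.394 × 10⁻⁶
Ratio (larger/smaller) = 1.5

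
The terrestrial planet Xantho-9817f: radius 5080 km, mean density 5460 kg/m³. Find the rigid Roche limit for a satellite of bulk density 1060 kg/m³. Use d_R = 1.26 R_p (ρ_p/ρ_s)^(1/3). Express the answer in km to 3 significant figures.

11100 km

d_R = 1.26 × 5080 km × (5460/1060)^(1/3)
    = 11100 km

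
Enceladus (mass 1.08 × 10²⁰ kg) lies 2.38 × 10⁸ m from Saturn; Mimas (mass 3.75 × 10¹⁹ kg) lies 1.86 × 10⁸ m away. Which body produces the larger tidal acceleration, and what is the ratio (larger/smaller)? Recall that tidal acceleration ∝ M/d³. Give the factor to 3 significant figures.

Compare M/d³ for the two perturbers:
Enceladus: (1.08 × 10²⁰) / (2.38 × 10⁸)³ = 8.011 × 10⁻⁶
Mimas: (3.75 × 10¹⁹) / (1.86 × 10⁸)³ = 5.828 × 10⁻⁶
Ratio (larger/smaller) = 1.37

Enceladus, by a factor of ≈ 1.37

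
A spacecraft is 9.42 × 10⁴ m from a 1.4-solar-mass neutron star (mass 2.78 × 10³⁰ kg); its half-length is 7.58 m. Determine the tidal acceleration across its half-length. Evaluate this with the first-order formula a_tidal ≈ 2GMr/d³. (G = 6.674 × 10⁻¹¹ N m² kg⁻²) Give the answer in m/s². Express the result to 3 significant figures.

3.36 × 10⁶ m/s²

Since r ≪ d, expand the inverse-square field across one radius to get the leading 2GMr/d³ term.
Δg = 2GMr/d³
   = 2 × (6.674 × 10⁻¹¹) × (2.78 × 10³⁰) × (7.58) / (9.42 × 10⁴)³
   = 3.36 × 10⁶ m/s²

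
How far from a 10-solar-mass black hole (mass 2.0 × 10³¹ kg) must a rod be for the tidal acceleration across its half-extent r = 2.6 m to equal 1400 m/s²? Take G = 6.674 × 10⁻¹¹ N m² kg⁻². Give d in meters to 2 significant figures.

1.7 × 10⁶ m

2GMr/d³ = a_tidal  ⇒  d = (2GMr / a_tidal)^(1/3)
d = (2 × 6.674×10⁻¹¹ × (2.0 × 10³¹) × (2.6) / (1400))^(1/3)
  = 1.7 × 10⁶ m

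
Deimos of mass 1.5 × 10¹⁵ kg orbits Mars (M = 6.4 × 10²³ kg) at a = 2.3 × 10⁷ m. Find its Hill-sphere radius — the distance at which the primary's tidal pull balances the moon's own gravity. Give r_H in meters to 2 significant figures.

2.1 × 10⁴ m

r_H ≈ a (m/3M)^(1/3)
    = (2.3 × 10⁷) × (1.5 × 10¹⁵ / (3 × 6.4 × 10²³))^(1/3)
    = 2.1 × 10⁴ m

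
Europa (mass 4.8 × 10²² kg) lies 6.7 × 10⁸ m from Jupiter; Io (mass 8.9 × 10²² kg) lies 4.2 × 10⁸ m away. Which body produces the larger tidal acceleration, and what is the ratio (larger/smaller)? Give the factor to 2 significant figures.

Io, by a factor of ≈ 7.5

Compare M/d³ for the two perturbers:
Europa: (4.8 × 10²²) / (6.7 × 10⁸)³ = 1.596 × 10⁻⁴
Io: (8.9 × 10²²) / (4.2 × 10⁸)³ = 1.201 × 10⁻³
Ratio (larger/smaller) = 7.5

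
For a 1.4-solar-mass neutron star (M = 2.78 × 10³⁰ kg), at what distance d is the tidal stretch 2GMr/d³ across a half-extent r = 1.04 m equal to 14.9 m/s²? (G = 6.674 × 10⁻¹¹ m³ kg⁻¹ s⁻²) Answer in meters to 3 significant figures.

2.96 × 10⁶ m

2GMr/d³ = a_tidal  ⇒  d = (2GMr / a_tidal)^(1/3)
d = (2 × 6.674×10⁻¹¹ × (2.78 × 10³⁰) × (1.04) / (14.9))^(1/3)
  = 2.96 × 10⁶ m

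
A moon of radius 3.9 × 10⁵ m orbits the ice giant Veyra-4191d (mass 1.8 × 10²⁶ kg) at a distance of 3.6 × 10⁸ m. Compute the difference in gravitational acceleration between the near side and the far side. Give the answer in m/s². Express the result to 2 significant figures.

4.0 × 10⁻⁴ m/s²

Near-to-far spans 2r, so the tidal difference is twice the near-to-center value: 4GMr/d³.
Δg = 4GMr/d³
   = 4 × (6.674 × 10⁻¹¹) × (1.8 × 10²⁶) × (3.9 × 10⁵) / (3.6 × 10⁸)³
   = 4.0 × 10⁻⁴ m/s²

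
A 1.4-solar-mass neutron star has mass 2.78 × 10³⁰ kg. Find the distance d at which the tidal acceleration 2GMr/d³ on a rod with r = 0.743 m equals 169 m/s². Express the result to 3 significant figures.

2GMr/d³ = a_tidal  ⇒  d = (2GMr / a_tidal)^(1/3)
d = (2 × 6.674×10⁻¹¹ × (2.78 × 10³⁰) × (0.743) / (169))^(1/3)
  = 1.18 × 10⁶ m

1.18 × 10⁶ m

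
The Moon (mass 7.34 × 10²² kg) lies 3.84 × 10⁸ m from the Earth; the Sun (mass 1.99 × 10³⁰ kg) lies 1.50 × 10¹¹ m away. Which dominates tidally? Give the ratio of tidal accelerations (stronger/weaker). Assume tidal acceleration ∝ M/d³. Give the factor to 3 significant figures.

The tide-raising term goes as M/d³ (the gradient of a 1/d² field).
The Moon: (7.34 × 10²²) / (3.84 × 10⁸)³ = 1.296 × 10⁻³
The Sun: (1.99 × 10³⁰) / (1.50 × 10¹¹)³ = 5.896 × 10⁻⁴
Ratio (larger/smaller) = 2.20

The Moon, by a factor of ≈ 2.20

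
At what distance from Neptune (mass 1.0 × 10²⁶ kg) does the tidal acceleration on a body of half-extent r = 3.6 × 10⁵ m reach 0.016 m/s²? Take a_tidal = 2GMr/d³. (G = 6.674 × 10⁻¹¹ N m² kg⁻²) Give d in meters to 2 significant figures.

6.7 × 10⁷ m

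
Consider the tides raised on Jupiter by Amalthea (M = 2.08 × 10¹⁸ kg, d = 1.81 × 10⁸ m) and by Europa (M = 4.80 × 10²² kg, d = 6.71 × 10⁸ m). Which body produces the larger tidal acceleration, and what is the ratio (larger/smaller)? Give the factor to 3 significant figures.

The tide-raising term goes as M/d³ (the gradient of a 1/d² field).
Amalthea: (2.08 × 10¹⁸) / (1.81 × 10⁸)³ = 3.508 × 10⁻⁷
Europa: (4.80 × 10²²) / (6.71 × 10⁸)³ = 1.589 × 10⁻⁴
Ratio (larger/smaller) = 453

Europa, by a factor of ≈ 453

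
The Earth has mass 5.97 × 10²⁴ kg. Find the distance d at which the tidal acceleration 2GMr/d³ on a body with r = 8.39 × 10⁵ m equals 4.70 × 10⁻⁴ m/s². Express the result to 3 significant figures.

1.12 × 10⁸ m

2GMr/d³ = a_tidal  ⇒  d = (2GMr / a_tidal)^(1/3)
d = (2 × 6.674×10⁻¹¹ × (5.97 × 10²⁴) × (8.39 × 10⁵) / (4.70 × 10⁻⁴))^(1/3)
  = 1.12 × 10⁸ m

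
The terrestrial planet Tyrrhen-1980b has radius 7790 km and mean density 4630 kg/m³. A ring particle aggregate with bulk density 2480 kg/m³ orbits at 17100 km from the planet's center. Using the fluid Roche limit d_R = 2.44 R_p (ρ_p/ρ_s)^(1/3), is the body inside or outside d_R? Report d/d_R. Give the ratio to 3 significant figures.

d_R = 2.44 × (7790 km) × (4630/2480)^(1/3) = 23400 km
d/d_R = (17100) / (23400) = 0.731
Since d/d_R < 1, the body is inside the Roche limit.

inside; d/d_R ≈ 0.731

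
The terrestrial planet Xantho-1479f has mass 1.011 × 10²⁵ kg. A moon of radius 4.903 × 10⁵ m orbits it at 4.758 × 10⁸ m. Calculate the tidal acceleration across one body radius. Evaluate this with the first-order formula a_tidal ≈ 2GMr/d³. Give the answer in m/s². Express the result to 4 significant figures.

6.143 × 10⁻⁶ m/s²

a_tidal = 2GMr/d³
        = 2 × (6.674 × 10⁻¹¹) × (1.011 × 10²⁵) × (4.903 × 10⁵) / (4.758 × 10⁸)³
        = 6.143 × 10⁻⁶ m/s²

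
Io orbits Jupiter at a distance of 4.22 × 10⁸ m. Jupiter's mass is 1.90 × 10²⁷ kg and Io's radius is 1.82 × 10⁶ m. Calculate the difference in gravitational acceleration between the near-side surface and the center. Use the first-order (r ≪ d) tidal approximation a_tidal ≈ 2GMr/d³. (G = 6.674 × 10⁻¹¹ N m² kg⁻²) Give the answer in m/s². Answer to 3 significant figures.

Δa = 2GMr/d³
   = 2 × (6.674 × 10⁻¹¹) × (1.90 × 10²⁷) × (1.82 × 10⁶) / (4.22 × 10⁸)³
   = 6.14 × 10⁻³ m/s²

6.14 × 10⁻³ m/s²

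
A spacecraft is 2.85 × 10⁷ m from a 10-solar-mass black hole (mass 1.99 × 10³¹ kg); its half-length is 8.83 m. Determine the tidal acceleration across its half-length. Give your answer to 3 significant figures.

1.01 m/s²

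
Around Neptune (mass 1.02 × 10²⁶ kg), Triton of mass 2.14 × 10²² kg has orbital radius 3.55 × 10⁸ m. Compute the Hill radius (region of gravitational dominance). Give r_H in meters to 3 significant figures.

1.46 × 10⁷ m

r_H ≈ a (m/3M)^(1/3)
    = (3.55 × 10⁸) × (2.14 × 10²² / (3 × 1.02 × 10²⁶))^(1/3)
    = 1.46 × 10⁷ m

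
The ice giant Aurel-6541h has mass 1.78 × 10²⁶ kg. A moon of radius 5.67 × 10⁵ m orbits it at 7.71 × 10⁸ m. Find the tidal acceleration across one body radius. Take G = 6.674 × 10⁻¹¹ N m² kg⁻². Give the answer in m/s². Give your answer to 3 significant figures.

2.94 × 10⁻⁵ m/s²

Since r ≪ d, expand the inverse-square field across one radius to get the leading 2GMr/d³ term.
a_tidal = 2GMr/d³
        = 2 × (6.674 × 10⁻¹¹) × (1.78 × 10²⁶) × (5.67 × 10⁵) / (7.71 × 10⁸)³
        = 2.94 × 10⁻⁵ m/s²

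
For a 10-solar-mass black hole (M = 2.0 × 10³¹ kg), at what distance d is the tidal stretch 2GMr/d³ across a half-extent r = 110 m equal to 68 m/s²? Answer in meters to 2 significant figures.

1.6 × 10⁷ m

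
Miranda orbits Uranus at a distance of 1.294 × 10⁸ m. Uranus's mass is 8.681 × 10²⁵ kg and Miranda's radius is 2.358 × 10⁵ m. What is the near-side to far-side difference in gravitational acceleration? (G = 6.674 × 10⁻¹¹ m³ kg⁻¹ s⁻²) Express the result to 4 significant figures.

2.522 × 10⁻³ m/s²

Δg = 4GMr/d³
   = 4 × (6.674 × 10⁻¹¹) × (8.681 × 10²⁵) × (2.358 × 10⁵) / (1.294 × 10⁸)³
   = 2.522 × 10⁻³ m/s²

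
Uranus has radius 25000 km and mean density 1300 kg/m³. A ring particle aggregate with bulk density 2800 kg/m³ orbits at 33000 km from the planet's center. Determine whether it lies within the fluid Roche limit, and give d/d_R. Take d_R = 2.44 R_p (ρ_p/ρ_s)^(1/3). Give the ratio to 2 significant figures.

inside; d/d_R ≈ 0.70

d_R = 2.44 × (25000 km) × (1300/2800)^(1/3) = 47230 km
d/d_R = (33000) / (47230) = 0.70
Since d/d_R < 1, the body is inside the Roche limit.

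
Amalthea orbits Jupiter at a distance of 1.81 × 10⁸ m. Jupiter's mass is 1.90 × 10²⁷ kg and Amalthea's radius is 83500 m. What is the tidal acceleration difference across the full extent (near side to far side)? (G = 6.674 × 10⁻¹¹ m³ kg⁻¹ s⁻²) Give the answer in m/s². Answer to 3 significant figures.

Near-to-far spans 2r, so the tidal difference is twice the near-to-center value: 4GMr/d³.
Δa = 4GMr/d³
   = 4 × (6.674 × 10⁻¹¹) × (1.90 × 10²⁷) × (83500) / (1.81 × 10⁸)³
   = 7.14 × 10⁻³ m/s²

7.14 × 10⁻³ m/s²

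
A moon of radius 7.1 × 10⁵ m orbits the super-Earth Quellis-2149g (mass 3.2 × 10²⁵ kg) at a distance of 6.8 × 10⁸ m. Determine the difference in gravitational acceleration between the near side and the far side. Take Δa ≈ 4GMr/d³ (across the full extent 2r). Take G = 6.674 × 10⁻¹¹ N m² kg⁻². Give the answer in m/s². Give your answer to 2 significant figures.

Δg = 4GMr/d³
   = 4 × (6.674 × 10⁻¹¹) × (3.2 × 10²⁵) × (7.1 × 10⁵) / (6.8 × 10⁸)³
   = 1.9 × 10⁻⁵ m/s²

1.9 × 10⁻⁵ m/s²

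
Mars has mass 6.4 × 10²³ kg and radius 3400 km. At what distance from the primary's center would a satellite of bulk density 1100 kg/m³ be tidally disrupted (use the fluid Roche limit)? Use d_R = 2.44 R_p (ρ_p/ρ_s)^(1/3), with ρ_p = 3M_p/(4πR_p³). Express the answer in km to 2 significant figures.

13000 km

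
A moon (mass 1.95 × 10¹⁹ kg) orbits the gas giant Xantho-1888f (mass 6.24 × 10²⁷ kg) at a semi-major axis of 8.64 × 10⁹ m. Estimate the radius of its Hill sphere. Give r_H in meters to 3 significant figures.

r_H ≈ a (m/3M)^(1/3)
    = (8.64 × 10⁹) × (1.95 × 10¹⁹ / (3 × 6.24 × 10²⁷))^(1/3)
    = 8.76 × 10⁶ m

8.76 × 10⁶ m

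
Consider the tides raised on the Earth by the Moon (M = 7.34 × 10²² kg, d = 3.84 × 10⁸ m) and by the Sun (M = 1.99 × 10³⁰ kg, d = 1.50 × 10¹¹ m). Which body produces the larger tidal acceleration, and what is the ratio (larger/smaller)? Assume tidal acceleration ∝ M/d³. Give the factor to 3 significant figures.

The Moon, by a factor of ≈ 2.20

Compare M/d³ for the two perturbers:
The Moon: (7.34 × 10²²) / (3.84 × 10⁸)³ = 1.296 × 10⁻³
The Sun: (1.99 × 10³⁰) / (1.50 × 10¹¹)³ = 5.896 × 10⁻⁴
Ratio (larger/smaller) = 2.20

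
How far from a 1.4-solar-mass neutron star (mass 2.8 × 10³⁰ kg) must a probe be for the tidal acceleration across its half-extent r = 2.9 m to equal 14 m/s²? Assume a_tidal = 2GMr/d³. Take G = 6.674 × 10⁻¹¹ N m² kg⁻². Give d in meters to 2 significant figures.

2GMr/d³ = a_tidal  ⇒  d = (2GMr / a_tidal)^(1/3)
d = (2 × 6.674×10⁻¹¹ × (2.8 × 10³⁰) × (2.9) / (14))^(1/3)
  = 4.3 × 10⁶ m

4.3 × 10⁶ m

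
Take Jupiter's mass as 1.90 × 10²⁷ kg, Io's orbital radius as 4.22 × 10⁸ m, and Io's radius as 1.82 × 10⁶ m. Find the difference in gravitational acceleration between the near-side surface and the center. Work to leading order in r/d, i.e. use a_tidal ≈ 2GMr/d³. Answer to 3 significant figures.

Differencing GM/(d−r)² and GM/d² to first order in r/d gives 2GMr/d³.
Δg = 2GMr/d³
   = 2 × (6.674 × 10⁻¹¹) × (1.90 × 10²⁷) × (1.82 × 10⁶) / (4.22 × 10⁸)³
   = 6.14 × 10⁻³ m/s²

6.14 × 10⁻³ m/s²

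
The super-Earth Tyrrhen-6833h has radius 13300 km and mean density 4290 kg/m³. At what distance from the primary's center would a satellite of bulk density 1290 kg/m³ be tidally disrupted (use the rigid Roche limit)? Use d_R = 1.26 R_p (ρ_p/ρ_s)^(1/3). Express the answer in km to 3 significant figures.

d_R = 1.26 × 13300 km × (4290/1290)^(1/3)
    = 25000 km

25000 km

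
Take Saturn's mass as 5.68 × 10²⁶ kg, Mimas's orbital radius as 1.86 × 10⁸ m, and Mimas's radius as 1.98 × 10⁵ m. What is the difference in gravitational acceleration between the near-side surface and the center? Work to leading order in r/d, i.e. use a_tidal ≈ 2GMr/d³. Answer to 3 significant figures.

2.33 × 10⁻³ m/s²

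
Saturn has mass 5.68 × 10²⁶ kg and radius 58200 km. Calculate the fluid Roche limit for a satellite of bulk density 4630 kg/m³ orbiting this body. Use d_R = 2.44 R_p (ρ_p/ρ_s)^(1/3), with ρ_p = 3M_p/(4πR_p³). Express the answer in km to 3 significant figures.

75200 km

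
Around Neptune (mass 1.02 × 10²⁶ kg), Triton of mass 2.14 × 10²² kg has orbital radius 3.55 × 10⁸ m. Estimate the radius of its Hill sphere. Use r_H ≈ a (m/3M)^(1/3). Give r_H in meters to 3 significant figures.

1.46 × 10⁷ m

r_H ≈ a (m/3M)^(1/3)
    = (3.55 × 10⁸) × (2.14 × 10²² / (3 × 1.02 × 10²⁶))^(1/3)
    = 1.46 × 10⁷ m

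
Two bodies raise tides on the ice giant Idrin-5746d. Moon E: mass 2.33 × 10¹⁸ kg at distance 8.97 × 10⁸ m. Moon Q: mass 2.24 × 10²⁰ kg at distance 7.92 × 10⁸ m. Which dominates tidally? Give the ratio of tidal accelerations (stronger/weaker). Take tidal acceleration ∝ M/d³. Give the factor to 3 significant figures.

Compare M/d³ for the two perturbers:
Moon E: (2.33 × 10¹⁸) / (8.97 × 10⁸)³ = 3.228 × 10⁻⁹
Moon Q: (2.24 × 10²⁰) / (7.92 × 10⁸)³ = 4.509 × 10⁻⁷
Ratio (larger/smaller) = 140

Moon Q, by a factor of ≈ 140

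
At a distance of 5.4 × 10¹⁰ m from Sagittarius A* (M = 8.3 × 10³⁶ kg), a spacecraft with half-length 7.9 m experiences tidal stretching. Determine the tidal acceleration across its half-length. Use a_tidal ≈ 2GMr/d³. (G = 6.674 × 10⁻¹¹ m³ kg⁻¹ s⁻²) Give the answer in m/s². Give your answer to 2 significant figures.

The tidal stretch is the gradient of GM/d² times the body's extent r, hence the 1/d³ dependence.
a_tidal = 2GMr/d³
        = 2 × (6.674 × 10⁻¹¹) × (8.3 × 10³⁶) × (7.9) / (5.4 × 10¹⁰)³
        = 5.6 × 10⁻⁵ m/s²

5.6 × 10⁻⁵ m/s²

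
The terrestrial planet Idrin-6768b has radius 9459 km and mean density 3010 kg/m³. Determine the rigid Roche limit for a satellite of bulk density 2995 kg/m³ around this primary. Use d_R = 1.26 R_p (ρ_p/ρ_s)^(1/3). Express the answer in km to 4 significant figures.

d_R = 1.26 × 9459 km × (3010/2995)^(1/3)
    = 11940 km

11940 km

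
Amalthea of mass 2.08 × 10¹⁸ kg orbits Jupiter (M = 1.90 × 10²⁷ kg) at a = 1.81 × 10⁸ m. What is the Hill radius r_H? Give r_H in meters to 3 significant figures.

r_H ≈ a (m/3M)^(1/3)
    = (1.81 × 10⁸) × (2.08 × 10¹⁸ / (3 × 1.90 × 10²⁷))^(1/3)
    = 1.29 × 10⁵ m

1.29 × 10⁵ m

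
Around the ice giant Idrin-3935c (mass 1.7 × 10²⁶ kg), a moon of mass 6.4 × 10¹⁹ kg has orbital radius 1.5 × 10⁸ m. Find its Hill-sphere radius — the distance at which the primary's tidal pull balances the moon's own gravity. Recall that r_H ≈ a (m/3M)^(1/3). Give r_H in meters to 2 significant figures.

7.5 × 10⁵ m

r_H ≈ a (m/3M)^(1/3)
    = (1.5 × 10⁸) × (6.4 × 10¹⁹ / (3 × 1.7 × 10²⁶))^(1/3)
    = 7.5 × 10⁵ m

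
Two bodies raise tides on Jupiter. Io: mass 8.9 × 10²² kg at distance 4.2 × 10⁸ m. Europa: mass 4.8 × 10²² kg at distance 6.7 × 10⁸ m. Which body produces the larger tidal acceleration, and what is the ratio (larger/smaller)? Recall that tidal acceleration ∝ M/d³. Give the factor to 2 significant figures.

Io, by a factor of ≈ 7.5

Tidal stretch scales as M/d³; compute that for each body.
Io: (8.9 × 10²²) / (4.2 × 10⁸)³ = 1.201 × 10⁻³
Europa: (4.8 × 10²²) / (6.7 × 10⁸)³ = 1.596 × 10⁻⁴
Ratio (larger/smaller) = 7.5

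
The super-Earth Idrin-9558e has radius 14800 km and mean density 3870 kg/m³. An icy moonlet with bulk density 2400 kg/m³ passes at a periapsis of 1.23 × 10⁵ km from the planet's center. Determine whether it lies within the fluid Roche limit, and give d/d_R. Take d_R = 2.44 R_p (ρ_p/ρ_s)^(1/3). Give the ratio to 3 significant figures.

outside; d/d_R ≈ 2.90

d_R = 2.44 × (14800 km) × (3870/2400)^(1/3) = 42350 km
d/d_R = (1.23 × 10⁵) / (42350) = 2.90
Since d/d_R > 1, the body is outside the Roche limit.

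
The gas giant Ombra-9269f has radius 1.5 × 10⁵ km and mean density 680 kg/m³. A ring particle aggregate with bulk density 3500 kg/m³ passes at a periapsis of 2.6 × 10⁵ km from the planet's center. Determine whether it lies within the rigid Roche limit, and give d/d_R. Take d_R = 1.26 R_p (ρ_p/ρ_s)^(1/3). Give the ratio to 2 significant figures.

outside; d/d_R ≈ 2.4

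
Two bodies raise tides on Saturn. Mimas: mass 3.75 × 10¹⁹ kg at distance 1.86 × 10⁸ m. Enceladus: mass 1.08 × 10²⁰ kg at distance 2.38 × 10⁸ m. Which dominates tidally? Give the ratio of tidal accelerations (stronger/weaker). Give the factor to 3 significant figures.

The tide-raising term goes as M/d³ (the gradient of a 1/d² field).
Mimas: (3.75 × 10¹⁹) / (1.86 × 10⁸)³ = 5.828 × 10⁻⁶
Enceladus: (1.08 × 10²⁰) / (2.38 × 10⁸)³ = 8.011 × 10⁻⁶
Ratio (larger/smaller) = 1.37

Enceladus, by a factor of ≈ 1.37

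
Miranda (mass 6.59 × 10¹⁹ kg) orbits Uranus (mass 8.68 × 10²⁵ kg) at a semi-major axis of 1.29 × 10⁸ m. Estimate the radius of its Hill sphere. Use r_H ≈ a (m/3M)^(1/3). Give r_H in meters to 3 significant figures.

r_H ≈ a (m/3M)^(1/3)
    = (1.29 × 10⁸) × (6.59 × 10¹⁹ / (3 × 8.68 × 10²⁵))^(1/3)
    = 8.16 × 10⁵ m

8.16 × 10⁵ m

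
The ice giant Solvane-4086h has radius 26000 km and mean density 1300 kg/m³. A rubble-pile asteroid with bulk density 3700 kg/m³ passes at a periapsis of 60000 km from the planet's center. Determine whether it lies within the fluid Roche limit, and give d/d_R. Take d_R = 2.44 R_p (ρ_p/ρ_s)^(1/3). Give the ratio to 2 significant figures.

outside; d/d_R ≈ 1.3

d_R = 2.44 × (26000 km) × (1300/3700)^(1/3) = 44770 km
d/d_R = (60000) / (44770) = 1.3
Since d/d_R > 1, the body is outside the Roche limit.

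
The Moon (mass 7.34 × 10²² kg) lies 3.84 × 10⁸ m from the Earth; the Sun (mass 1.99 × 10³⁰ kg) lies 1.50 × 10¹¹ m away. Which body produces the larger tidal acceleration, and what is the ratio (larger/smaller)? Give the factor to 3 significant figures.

The Moon, by a factor of ≈ 2.20

Tidal stretch scales as M/d³; compute that for each body.
The Moon: (7.34 × 10²²) / (3.84 × 10⁸)³ = 1.296 × 10⁻³
The Sun: (1.99 × 10³⁰) / (1.50 × 10¹¹)³ = 5.896 × 10⁻⁴
Ratio (larger/smaller) = 2.20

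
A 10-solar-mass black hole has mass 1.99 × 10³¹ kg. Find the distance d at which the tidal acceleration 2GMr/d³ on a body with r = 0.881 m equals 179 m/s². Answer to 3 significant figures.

2GMr/d³ = a_tidal  ⇒  d = (2GMr / a_tidal)^(1/3)
d = (2 × 6.674×10⁻¹¹ × (1.99 × 10³¹) × (0.881) / (179))^(1/3)
  = 2.36 × 10⁶ m

2.36 × 10⁶ m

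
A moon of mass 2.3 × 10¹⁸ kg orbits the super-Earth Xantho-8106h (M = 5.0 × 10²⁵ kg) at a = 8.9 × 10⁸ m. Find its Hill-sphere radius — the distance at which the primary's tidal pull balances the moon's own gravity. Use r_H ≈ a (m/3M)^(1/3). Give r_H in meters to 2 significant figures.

2.2 × 10⁶ m

r_H ≈ a (m/3M)^(1/3)
    = (8.9 × 10⁸) × (2.3 × 10¹⁸ / (3 × 5.0 × 10²⁵))^(1/3)
    = 2.2 × 10⁶ m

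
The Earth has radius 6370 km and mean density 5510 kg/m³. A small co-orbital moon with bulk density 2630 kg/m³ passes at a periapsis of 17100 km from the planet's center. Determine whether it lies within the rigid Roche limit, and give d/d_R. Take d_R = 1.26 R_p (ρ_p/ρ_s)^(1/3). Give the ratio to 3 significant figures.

outside; d/d_R ≈ 1.67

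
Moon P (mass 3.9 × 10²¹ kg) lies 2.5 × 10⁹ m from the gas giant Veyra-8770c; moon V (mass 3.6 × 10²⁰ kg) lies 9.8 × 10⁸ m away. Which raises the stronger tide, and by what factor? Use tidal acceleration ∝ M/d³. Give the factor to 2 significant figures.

Compare M/d³ for the two perturbers:
Moon P: (3.9 × 10²¹) / (2.5 × 10⁹)³ = 2.496 × 10⁻⁷
Moon V: (3.6 × 10²⁰) / (9.8 × 10⁸)³ = 3.825 × 10⁻⁷
Ratio (larger/smaller) = 1.5

Moon V, by a factor of ≈ 1.5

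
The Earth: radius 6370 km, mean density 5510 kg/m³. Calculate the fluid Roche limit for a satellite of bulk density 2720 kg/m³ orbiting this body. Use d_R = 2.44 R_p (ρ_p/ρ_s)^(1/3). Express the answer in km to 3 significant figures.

d_R = 2.44 × 6370 km × (5510/2720)^(1/3)
    = 19700 km

19700 km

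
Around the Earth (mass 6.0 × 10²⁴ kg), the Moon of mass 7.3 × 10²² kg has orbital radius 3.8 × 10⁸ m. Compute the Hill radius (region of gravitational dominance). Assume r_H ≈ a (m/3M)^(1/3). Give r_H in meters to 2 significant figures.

6.1 × 10⁷ m

r_H ≈ a (m/3M)^(1/3)
    = (3.8 × 10⁸) × (7.3 × 10²² / (3 × 6.0 × 10²⁴))^(1/3)
    = 6.1 × 10⁷ m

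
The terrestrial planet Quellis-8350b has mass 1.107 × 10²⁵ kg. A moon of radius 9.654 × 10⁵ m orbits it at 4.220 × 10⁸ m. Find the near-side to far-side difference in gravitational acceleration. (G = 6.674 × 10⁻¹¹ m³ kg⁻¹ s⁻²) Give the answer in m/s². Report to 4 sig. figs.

3.796 × 10⁻⁵ m/s²

Δa = 4GMr/d³
   = 4 × (6.674 × 10⁻¹¹) × (1.107 × 10²⁵) × (9.654 × 10⁵) / (4.220 × 10⁸)³
   = 3.796 × 10⁻⁵ m/s²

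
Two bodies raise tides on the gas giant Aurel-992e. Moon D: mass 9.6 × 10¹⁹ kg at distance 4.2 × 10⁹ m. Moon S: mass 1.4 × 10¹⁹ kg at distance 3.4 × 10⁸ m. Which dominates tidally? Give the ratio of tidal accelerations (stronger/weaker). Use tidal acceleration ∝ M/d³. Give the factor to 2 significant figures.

Moon S, by a factor of ≈ 270

Tidal stretch scales as M/d³; compute that for each body.
Moon D: (9.6 × 10¹⁹) / (4.2 × 10⁹)³ = 1.296 × 10⁻⁹
Moon S: (1.4 × 10¹⁹) / (3.4 × 10⁸)³ = 3.562 × 10⁻⁷
Ratio (larger/smaller) = 270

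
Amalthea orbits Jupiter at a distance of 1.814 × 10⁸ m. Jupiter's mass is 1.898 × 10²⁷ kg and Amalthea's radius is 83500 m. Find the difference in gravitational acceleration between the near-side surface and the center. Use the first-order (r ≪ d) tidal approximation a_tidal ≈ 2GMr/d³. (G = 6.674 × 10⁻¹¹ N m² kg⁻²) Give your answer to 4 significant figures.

a_tidal = 2GMr/d³
        = 2 × (6.674 × 10⁻¹¹) × (1.898 × 10²⁷) × (83500) / (1.814 × 10⁸)³
        = 3.544 × 10⁻³ m/s²

3.544 × 10⁻³ m/s²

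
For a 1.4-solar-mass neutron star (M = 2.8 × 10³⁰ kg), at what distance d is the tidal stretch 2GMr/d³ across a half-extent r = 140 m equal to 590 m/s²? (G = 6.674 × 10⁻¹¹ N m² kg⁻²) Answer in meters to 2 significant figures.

4.5 × 10⁶ m

2GMr/d³ = a_tidal  ⇒  d = (2GMr / a_tidal)^(1/3)
d = (2 × 6.674×10⁻¹¹ × (2.8 × 10³⁰) × (140) / (590))^(1/3)
  = 4.5 × 10⁶ m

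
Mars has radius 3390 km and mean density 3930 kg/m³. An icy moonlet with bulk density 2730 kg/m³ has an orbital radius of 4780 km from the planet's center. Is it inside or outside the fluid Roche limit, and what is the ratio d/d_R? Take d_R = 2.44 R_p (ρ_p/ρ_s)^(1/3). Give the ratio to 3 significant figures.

d_R = 2.44 × (3390 km) × (3930/2730)^(1/3) = 9340 km
d/d_R = (4780) / (9340) = 0.512
Since d/d_R < 1, the body is inside the Roche limit.

inside; d/d_R ≈ 0.512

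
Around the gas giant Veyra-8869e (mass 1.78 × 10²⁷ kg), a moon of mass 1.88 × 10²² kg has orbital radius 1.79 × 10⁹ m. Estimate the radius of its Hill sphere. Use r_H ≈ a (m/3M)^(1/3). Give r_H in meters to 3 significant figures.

r_H ≈ a (m/3M)^(1/3)
    = (1.79 × 10⁹) × (1.88 × 10²² / (3 × 1.78 × 10²⁷))^(1/3)
    = 2.72 × 10⁷ m

2.72 × 10⁷ m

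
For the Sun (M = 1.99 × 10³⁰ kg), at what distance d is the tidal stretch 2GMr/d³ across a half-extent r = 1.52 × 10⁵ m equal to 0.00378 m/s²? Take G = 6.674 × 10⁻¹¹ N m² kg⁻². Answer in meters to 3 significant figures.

2GMr/d³ = a_tidal  ⇒  d = (2GMr / a_tidal)^(1/3)
d = (2 × 6.674×10⁻¹¹ × (1.99 × 10³⁰) × (1.52 × 10⁵) / (0.00378))^(1/3)
  = 2.20 × 10⁹ m

2.20 × 10⁹ m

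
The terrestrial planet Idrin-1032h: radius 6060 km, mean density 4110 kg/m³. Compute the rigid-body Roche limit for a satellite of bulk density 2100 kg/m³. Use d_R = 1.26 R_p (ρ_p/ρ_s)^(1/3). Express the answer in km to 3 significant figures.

d_R = 1.26 × 6060 km × (4110/2100)^(1/3)
    = 9550 km

9550 km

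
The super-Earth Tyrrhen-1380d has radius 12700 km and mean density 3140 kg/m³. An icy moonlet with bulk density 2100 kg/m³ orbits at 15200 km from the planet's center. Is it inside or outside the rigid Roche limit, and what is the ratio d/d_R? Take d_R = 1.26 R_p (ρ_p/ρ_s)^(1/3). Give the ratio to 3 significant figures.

d_R = 1.26 × (12700 km) × (3140/2100)^(1/3) = 18300 km
d/d_R = (15200) / (18300) = 0.831
Since d/d_R < 1, the body is inside the Roche limit.

inside; d/d_R ≈ 0.831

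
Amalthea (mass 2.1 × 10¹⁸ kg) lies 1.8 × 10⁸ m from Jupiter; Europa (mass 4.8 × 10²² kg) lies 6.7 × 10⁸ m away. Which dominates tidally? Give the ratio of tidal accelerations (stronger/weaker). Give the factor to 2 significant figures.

Tidal acceleration ∝ M/d³, so compare M/d³ for each.
Amalthea: (2.1 × 10¹⁸) / (1.8 × 10⁸)³ = 3.601 × 10⁻⁷
Europa: (4.8 × 10²²) / (6.7 × 10⁸)³ = 1.596 × 10⁻⁴
Ratio (larger/smaller) = 440

Europa, by a factor of ≈ 440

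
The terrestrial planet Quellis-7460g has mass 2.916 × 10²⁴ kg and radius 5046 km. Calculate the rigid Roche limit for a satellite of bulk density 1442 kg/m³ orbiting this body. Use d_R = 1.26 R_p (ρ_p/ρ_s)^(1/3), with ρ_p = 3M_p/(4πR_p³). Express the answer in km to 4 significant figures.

ρ_p = 3M_p/(4πR_p³) = 3 × (2.916 × 10²⁴) / (4π × (5.046 × 10⁶ m)³) = 5418 kg/m³
d_R = 1.26 × 5046 km × (5418/1442)^(1/3)
    = 9884 km

9884 km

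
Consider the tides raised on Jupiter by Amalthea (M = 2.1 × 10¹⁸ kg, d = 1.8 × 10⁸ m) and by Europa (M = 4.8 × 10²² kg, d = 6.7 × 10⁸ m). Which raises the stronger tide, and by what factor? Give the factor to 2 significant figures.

Europa, by a factor of ≈ 440

Tidal acceleration ∝ M/d³, so compare M/d³ for each.
Amalthea: (2.1 × 10¹⁸) / (1.8 × 10⁸)³ = 3.601 × 10⁻⁷
Europa: (4.8 × 10²²) / (6.7 × 10⁸)³ = 1.596 × 10⁻⁴
Ratio (larger/smaller) = 440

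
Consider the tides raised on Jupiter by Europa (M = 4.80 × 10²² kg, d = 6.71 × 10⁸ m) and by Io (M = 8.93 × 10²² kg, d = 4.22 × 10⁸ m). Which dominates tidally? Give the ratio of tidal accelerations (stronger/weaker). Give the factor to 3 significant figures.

Io, by a factor of ≈ 7.48

Tidal stretch scales as M/d³; compute that for each body.
Europa: (4.80 × 10²²) / (6.71 × 10⁸)³ = 1.589 × 10⁻⁴
Io: (8.93 × 10²²) / (4.22 × 10⁸)³ = 1.188 × 10⁻³
Ratio (larger/smaller) = 7.48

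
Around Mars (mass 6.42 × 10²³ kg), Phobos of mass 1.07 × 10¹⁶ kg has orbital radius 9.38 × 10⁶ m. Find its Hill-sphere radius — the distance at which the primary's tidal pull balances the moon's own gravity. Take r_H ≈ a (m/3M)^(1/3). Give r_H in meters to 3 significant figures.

1.66 × 10⁴ m

r_H ≈ a (m/3M)^(1/3)
    = (9.38 × 10⁶) × (1.07 × 10¹⁶ / (3 × 6.42 × 10²³))^(1/3)
    = 1.66 × 10⁴ m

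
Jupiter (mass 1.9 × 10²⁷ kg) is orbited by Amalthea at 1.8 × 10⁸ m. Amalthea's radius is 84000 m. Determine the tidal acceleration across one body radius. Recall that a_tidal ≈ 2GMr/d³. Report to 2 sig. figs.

Δa = 2GMr/d³
   = 2 × (6.674 × 10⁻¹¹) × (1.9 × 10²⁷) × (84000) / (1.8 × 10⁸)³
   = 3.7 × 10⁻³ m/s²

3.7 × 10⁻³ m/s²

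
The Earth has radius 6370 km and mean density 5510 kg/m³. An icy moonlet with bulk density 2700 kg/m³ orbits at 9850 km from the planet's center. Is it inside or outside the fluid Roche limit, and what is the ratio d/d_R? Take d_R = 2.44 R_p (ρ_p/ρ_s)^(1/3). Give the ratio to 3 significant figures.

inside; d/d_R ≈ 0.500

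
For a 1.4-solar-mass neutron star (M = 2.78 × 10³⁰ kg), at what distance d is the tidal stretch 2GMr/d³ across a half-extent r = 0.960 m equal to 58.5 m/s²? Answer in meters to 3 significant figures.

2GMr/d³ = a_tidal  ⇒  d = (2GMr / a_tidal)^(1/3)
d = (2 × 6.674×10⁻¹¹ × (2.78 × 10³⁰) × (0.960) / (58.5))^(1/3)
  = 1.83 × 10⁶ m

1.83 × 10⁶ m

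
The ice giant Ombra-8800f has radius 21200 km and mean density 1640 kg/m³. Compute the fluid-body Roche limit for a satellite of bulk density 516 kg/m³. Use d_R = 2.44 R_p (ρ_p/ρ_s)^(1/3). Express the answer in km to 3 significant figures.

76100 km

d_R = 2.44 × 21200 km × (1640/516)^(1/3)
    = 76100 km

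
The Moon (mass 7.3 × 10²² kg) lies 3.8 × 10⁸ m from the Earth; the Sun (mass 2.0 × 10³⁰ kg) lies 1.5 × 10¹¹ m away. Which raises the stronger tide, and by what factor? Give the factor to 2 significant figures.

Tidal acceleration ∝ M/d³, so compare M/d³ for each.
The Moon: (7.3 × 10²²) / (3.8 × 10⁸)³ = 1.330 × 10⁻³
The Sun: (2.0 × 10³⁰) / (1.5 × 10¹¹)³ = 5.926 × 10⁻⁴
Ratio (larger/smaller) = 2.2

The Moon, by a factor of ≈ 2.2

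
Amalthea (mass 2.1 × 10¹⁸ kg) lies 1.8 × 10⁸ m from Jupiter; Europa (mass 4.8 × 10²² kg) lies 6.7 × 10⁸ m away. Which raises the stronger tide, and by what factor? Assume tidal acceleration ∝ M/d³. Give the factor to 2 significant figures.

Compare M/d³ for the two perturbers:
Amalthea: (2.1 × 10¹⁸) / (1.8 × 10⁸)³ = 3.601 × 10⁻⁷
Europa: (4.8 × 10²²) / (6.7 × 10⁸)³ = 1.596 × 10⁻⁴
Ratio (larger/smaller) = 440

Europa, by a factor of ≈ 440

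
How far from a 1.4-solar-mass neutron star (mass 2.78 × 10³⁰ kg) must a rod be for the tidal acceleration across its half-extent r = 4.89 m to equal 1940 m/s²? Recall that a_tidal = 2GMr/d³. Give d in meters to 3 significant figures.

2GMr/d³ = a_tidal  ⇒  d = (2GMr / a_tidal)^(1/3)
d = (2 × 6.674×10⁻¹¹ × (2.78 × 10³⁰) × (4.89) / (1940))^(1/3)
  = 9.78 × 10⁵ m

9.78 × 10⁵ m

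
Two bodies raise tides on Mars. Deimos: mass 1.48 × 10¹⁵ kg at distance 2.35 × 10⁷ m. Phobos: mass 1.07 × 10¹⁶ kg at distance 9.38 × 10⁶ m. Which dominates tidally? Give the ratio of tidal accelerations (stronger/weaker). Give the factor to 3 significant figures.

Tidal acceleration ∝ M/d³, so compare M/d³ for each.
Deimos: (1.48 × 10¹⁵) / (2.35 × 10⁷)³ = 1.140 × 10⁻⁷
Phobos: (1.07 × 10¹⁶) / (9.38 × 10⁶)³ = 1.297 × 10⁻⁵
Ratio (larger/smaller) = 114

Phobos, by a factor of ≈ 114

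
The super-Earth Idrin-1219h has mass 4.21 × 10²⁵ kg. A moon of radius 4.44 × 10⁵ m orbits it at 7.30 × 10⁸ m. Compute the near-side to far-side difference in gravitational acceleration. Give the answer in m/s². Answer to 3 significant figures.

1.28 × 10⁻⁵ m/s²

Δa = 4GMr/d³
   = 4 × (6.674 × 10⁻¹¹) × (4.21 × 10²⁵) × (4.44 × 10⁵) / (7.30 × 10⁸)³
   = 1.28 × 10⁻⁵ m/s²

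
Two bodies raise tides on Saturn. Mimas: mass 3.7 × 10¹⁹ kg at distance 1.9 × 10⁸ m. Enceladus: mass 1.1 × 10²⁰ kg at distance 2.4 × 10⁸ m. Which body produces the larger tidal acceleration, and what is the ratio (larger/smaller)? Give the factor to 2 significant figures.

Enceladus, by a factor of ≈ 1.5

Tidal acceleration ∝ M/d³, so compare M/d³ for each.
Mimas: (3.7 × 10¹⁹) / (1.9 × 10⁸)³ = 5.394 × 10⁻⁶
Enceladus: (1.1 × 10²⁰) / (2.4 × 10⁸)³ = 7.957 × 10⁻⁶
Ratio (larger/smaller) = 1.5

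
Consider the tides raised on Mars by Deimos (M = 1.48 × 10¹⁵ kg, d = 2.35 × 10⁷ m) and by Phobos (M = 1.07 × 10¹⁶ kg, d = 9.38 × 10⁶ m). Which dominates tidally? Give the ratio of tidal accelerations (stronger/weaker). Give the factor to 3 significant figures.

Phobos, by a factor of ≈ 114

Tidal stretch scales as M/d³; compute that for each body.
Deimos: (1.48 × 10¹⁵) / (2.35 × 10⁷)³ = 1.140 × 10⁻⁷
Phobos: (1.07 × 10¹⁶) / (9.38 × 10⁶)³ = 1.297 × 10⁻⁵
Ratio (larger/smaller) = 114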